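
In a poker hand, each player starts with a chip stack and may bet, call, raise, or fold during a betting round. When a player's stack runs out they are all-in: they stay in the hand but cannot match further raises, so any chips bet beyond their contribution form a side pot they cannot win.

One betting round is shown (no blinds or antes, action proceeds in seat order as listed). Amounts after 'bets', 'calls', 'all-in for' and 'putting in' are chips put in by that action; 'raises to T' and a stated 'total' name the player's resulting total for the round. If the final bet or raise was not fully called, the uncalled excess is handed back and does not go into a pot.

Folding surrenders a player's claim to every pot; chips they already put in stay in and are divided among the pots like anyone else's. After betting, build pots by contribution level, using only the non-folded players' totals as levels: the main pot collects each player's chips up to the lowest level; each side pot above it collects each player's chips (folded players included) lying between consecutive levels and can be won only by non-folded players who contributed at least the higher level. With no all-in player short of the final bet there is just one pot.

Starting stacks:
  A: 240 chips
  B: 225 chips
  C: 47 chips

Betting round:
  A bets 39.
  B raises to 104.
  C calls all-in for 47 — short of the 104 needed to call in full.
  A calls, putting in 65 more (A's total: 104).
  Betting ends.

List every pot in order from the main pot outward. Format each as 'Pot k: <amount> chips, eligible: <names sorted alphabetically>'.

Contributions: A=104, B=104, C=47
Pot levels (distinct totals of non-folded players): 47, 104
Layer 1-47: 47 each from A, B, C = 47*3 = 141 chips; eligible A, B, C
Layer 48-104: 57 each from A, B = 57*2 = 114 chips; eligible A, B

Pot 1: 141 chips, eligible: A, B, C
Pot 2: 114 chips, eligible: A, B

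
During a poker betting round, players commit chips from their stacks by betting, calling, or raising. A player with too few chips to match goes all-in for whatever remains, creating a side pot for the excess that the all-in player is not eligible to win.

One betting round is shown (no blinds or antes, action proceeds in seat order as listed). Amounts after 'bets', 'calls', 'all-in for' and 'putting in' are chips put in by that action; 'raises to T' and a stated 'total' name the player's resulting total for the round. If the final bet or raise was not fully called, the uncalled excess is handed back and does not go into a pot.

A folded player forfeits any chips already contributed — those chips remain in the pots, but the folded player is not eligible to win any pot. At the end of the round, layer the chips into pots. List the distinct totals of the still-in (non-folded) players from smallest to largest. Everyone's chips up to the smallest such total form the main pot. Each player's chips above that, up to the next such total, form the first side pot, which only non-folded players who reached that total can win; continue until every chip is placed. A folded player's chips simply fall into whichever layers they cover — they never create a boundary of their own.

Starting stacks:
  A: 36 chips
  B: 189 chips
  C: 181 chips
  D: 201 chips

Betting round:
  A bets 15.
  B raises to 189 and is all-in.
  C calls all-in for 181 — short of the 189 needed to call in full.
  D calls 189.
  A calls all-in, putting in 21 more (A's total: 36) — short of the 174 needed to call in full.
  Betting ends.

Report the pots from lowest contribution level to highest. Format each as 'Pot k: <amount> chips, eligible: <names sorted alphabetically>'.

Pot 1: 144 chips, eligible: A, B, C, D
Pot 2: 435 chips, eligible: B, C, D
Pot 3: 16 chips, eligible: B, D

Derivation:
Contributions: A=36, B=189, C=181, D=189
Pot levels (distinct totals of non-folded players): 36, 181, 189
Layer 1-36: 36 each from A, B, C, D = 36*4 = 144 chips; eligible A, B, C, D
Layer 37-181: 145 each from B, C, D = 145*3 = 435 chips; eligible B, C, D
Layer 182-189: 8 each from B, D = 8*2 = 16 chips; eligible B, D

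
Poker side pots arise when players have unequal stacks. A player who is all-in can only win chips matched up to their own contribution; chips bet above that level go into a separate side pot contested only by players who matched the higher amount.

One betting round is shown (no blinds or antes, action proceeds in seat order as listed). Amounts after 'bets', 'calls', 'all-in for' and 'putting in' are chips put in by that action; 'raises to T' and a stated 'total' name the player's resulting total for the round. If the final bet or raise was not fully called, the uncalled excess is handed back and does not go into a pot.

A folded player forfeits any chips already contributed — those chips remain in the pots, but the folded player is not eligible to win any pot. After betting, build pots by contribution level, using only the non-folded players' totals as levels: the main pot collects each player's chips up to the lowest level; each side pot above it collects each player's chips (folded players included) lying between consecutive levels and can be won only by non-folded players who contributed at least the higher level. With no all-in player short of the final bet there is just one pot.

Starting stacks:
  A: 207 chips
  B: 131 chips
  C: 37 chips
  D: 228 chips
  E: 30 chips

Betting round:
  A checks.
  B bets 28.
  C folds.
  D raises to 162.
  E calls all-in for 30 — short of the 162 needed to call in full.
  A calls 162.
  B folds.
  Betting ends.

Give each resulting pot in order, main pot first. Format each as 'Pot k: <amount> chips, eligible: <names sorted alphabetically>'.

Contributions: A=162, B=28, D=162, E=30
Folded: B, C
Pot levels (distinct totals of non-folded players): 30, 162
Layer 1-30: A 30 + B 28 + D 30 + E 30 = 118 chips; eligible A, D, E
Layer 31-162: 132 each from A, D = 132*2 = 264 chips; eligible A, D

Pot 1: 118 chips, eligible: A, D, E
Pot 2: 264 chips, eligible: A, D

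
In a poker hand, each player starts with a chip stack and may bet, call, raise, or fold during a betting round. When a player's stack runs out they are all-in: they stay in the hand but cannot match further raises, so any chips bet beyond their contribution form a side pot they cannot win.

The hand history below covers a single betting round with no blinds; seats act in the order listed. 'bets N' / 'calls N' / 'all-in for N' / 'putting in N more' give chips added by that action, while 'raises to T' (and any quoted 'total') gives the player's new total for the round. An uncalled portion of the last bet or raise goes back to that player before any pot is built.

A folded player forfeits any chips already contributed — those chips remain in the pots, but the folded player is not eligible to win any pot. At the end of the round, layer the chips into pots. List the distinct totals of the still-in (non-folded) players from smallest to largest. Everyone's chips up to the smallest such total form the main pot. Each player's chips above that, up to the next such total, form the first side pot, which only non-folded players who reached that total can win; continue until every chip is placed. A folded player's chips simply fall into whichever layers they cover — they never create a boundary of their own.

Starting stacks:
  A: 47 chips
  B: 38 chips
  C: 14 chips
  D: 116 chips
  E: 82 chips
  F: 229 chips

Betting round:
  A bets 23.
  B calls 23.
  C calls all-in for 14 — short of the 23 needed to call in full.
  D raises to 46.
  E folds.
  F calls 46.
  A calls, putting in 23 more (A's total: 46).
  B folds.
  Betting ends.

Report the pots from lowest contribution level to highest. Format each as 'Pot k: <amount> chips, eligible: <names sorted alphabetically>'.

Pot 1: 70 chips, eligible: A, C, D, F
Pot 2: 105 chips, eligible: A, D, F

Derivation:
Contributions: A=46, B=23, C=14, D=46, F=46
Folded: B, E
Pot levels (distinct totals of non-folded players): 14, 46
Layer 1-14: 14 each from A, B, C, D, F = 14*5 = 70 chips; eligible A, C, D, F
Layer 15-46: A 32 + B 9 + D 32 + F 32 = 105 chips; eligible A, D, F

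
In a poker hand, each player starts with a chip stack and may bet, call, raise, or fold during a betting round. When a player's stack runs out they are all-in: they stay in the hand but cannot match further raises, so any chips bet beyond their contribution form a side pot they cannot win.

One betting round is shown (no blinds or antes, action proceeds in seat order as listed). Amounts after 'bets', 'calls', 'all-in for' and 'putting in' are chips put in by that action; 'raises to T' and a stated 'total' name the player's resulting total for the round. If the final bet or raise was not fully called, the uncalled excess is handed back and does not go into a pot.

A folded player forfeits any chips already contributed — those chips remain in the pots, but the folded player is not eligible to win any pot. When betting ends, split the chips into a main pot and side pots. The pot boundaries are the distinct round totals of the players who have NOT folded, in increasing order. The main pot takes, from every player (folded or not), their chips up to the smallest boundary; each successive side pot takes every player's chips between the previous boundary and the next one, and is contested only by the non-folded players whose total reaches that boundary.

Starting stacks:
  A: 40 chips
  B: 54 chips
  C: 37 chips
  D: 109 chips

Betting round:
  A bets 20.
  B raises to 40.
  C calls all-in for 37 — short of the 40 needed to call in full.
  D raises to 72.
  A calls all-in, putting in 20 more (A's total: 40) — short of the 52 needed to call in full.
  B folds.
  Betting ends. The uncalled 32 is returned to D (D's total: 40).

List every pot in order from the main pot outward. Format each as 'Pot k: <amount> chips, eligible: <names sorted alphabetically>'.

Contributions (after 32 returned to D): A=40, B=40, C=37, D=40
Folded: B
Pot levels (distinct totals of non-folded players): 37, 40
Layer 1-37: 37 each from A, B, C, D = 37*4 = 148 chips; eligible A, C, D
Layer 38-40: 3 each from A, B, D = 3*3 = 9 chips; eligible A, D

Pot 1: 148 chips, eligible: A, C, D
Pot 2: 9 chips, eligible: A, D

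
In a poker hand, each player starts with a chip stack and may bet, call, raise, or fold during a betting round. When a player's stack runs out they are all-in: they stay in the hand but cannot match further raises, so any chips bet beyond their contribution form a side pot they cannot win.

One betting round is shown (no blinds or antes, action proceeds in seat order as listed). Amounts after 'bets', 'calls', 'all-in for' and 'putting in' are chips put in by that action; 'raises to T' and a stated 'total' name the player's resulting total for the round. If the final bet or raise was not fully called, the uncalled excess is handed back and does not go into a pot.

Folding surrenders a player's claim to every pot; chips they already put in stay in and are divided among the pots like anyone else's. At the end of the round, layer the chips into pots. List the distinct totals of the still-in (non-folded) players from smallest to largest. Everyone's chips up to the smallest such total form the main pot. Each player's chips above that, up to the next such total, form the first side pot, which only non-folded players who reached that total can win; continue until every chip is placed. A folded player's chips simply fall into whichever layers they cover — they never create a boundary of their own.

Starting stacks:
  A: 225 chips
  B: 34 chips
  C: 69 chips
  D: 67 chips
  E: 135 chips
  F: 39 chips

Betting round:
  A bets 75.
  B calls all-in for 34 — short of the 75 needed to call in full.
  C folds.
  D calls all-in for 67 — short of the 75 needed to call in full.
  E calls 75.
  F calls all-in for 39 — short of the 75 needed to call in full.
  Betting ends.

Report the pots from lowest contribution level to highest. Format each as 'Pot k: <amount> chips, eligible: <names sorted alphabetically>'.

Pot 1: 170 chips, eligible: A, B, D, E, F
Pot 2: 20 chips, eligible: A, D, E, F
Pot 3: 84 chips, eligible: A, D, E
Pot 4: 16 chips, eligible: A, E

Derivation:
Contributions: A=75, B=34, D=67, E=75, F=39
Folded: C
Pot levels (distinct totals of non-folded players): 34, 39, 67, 75
Layer 1-34: 34 each from A, B, D, E, F = 34*5 = 170 chips; eligible A, B, D, E, F
Layer 35-39: 5 each from A, D, E, F = 5*4 = 20 chips; eligible A, D, E, F
Layer 40-67: 28 each from A, D, E = 28*3 = 84 chips; eligible A, D, E
Layer 68-75: 8 each from A, E = 8*2 = 16 chips; eligible A, E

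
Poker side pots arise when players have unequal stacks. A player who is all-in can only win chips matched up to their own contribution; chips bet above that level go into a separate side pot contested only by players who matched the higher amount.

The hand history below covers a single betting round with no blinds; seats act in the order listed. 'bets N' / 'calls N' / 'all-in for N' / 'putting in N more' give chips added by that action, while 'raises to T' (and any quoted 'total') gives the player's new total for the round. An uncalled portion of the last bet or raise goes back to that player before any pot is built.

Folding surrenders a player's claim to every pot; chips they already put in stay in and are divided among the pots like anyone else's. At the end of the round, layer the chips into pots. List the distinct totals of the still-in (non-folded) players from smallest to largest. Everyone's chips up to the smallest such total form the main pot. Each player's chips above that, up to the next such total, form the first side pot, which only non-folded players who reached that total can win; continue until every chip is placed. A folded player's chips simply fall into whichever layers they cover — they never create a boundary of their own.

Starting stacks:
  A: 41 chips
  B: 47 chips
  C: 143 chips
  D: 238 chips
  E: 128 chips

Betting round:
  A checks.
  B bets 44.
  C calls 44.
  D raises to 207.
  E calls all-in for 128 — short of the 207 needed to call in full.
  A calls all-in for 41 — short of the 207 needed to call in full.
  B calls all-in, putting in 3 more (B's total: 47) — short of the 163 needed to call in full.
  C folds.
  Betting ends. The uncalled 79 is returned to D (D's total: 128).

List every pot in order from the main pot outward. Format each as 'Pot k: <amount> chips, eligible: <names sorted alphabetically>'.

Pot 1: 205 chips, eligible: A, B, D, E
Pot 2: 21 chips, eligible: B, D, E
Pot 3: 162 chips, eligible: D, E

Derivation:
Contributions (after 79 returned to D): A=41, B=47, C=44, D=128, E=128
Folded: C
Pot levels (distinct totals of non-folded players): 41, 47, 128
Layer 1-41: 41 each from A, B, C, D, E = 41*5 = 205 chips; eligible A, B, D, E
Layer 42-47: B 6 + C 3 + D 6 + E 6 = 21 chips; eligible B, D, E
Layer 48-128: 81 each from D, E = 81*2 = 162 chips; eligible D, E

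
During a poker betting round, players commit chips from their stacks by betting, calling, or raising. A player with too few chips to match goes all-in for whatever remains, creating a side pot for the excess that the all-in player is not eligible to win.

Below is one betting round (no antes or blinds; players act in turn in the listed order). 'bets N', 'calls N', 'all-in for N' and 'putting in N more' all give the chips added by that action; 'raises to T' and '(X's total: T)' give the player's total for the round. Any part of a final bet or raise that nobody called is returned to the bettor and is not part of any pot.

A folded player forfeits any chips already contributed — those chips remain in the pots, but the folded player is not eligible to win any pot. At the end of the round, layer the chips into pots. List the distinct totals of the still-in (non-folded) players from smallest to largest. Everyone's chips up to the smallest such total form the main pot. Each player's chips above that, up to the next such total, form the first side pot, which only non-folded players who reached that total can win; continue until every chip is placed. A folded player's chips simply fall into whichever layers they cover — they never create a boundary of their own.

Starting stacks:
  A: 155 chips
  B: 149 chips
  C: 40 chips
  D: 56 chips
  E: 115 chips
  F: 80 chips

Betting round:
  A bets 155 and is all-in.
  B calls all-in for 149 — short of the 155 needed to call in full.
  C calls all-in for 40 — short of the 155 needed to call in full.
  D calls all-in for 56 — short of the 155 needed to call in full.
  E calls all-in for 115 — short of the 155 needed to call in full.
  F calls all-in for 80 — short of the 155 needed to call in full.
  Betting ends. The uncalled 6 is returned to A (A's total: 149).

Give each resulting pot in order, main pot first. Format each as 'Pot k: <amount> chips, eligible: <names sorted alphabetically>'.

Pot 1: 240 chips, eligible: A, B, C, D, E, F
Pot 2: 80 chips, eligible: A, B, D, E, F
Pot 3: 96 chips, eligible: A, B, E, F
Pot 4: 105 chips, eligible: A, B, E
Pot 5: 68 chips, eligible: A, B

Derivation:
Contributions (after 6 returned to A): A=149, B=149, C=40, D=56, E=115, F=80
Pot levels (distinct totals of non-folded players): 40, 56, 80, 115, 149
Layer 1-40: 40 each from A, B, C, D, E, F = 40*6 = 240 chips; eligible A, B, C, D, E, F
Layer 41-56: 16 each from A, B, D, E, F = 16*5 = 80 chips; eligible A, B, D, E, F
Layer 57-80: 24 each from A, B, E, F = 24*4 = 96 chips; eligible A, B, E, F
Layer 81-115: 35 each from A, B, E = 35*3 = 105 chips; eligible A, B, E
Layer 116-149: 34 each from A, B = 34*2 = 68 chips; eligible A, B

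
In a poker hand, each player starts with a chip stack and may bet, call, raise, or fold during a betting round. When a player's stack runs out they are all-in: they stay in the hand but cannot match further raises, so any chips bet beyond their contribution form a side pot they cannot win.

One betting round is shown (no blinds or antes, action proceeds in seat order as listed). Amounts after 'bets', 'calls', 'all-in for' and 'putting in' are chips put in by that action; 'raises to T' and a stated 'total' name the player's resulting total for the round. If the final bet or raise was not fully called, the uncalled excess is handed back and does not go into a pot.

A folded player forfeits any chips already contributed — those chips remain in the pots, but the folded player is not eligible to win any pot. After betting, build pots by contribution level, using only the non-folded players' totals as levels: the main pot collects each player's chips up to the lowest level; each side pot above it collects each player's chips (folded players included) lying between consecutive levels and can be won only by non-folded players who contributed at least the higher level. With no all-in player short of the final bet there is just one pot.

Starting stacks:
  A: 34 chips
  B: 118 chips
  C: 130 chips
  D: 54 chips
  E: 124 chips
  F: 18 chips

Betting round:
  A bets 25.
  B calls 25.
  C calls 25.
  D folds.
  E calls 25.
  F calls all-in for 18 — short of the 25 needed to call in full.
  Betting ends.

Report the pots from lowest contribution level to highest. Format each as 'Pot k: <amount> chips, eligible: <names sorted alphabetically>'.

Pot 1: 90 chips, eligible: A, B, C, E, F
Pot 2: 28 chips, eligible: A, B, C, E

Derivation:
Contributions: A=25, B=25, C=25, E=25, F=18
Folded: D
Pot levels (distinct totals of non-folded players): 18, 25
Layer 1-18: 18 each from A, B, C, E, F = 18*5 = 90 chips; eligible A, B, C, E, F
Layer 19-25: 7 each from A, B, C, E = 7*4 = 28 chips; eligible A, B, C, E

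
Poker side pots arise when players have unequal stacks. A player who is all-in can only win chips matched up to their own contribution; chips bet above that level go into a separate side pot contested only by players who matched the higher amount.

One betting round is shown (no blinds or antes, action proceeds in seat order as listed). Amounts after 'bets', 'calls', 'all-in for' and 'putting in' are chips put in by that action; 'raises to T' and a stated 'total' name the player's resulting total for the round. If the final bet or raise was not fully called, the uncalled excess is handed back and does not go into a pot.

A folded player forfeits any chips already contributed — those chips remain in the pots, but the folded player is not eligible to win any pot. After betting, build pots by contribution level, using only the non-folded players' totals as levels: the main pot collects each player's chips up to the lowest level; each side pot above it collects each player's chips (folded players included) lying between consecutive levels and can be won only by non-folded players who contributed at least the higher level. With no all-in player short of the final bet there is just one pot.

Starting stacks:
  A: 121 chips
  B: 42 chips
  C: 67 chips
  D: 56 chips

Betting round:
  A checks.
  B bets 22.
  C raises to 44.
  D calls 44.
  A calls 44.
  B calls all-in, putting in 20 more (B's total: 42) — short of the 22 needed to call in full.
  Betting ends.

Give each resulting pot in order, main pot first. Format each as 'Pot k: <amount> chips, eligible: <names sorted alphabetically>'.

Pot 1: 168 chips, eligible: A, B, C, D
Pot 2: 6 chips, eligible: A, C, D

Derivation:
Contributions: A=44, B=42, C=44, D=44
Pot levels (distinct totals of non-folded players): 42, 44
Layer 1-42: 42 each from A, B, C, D = 42*4 = 168 chips; eligible A, B, C, D
Layer 43-44: 2 each from A, C, D = 2*3 = 6 chips; eligible A, C, D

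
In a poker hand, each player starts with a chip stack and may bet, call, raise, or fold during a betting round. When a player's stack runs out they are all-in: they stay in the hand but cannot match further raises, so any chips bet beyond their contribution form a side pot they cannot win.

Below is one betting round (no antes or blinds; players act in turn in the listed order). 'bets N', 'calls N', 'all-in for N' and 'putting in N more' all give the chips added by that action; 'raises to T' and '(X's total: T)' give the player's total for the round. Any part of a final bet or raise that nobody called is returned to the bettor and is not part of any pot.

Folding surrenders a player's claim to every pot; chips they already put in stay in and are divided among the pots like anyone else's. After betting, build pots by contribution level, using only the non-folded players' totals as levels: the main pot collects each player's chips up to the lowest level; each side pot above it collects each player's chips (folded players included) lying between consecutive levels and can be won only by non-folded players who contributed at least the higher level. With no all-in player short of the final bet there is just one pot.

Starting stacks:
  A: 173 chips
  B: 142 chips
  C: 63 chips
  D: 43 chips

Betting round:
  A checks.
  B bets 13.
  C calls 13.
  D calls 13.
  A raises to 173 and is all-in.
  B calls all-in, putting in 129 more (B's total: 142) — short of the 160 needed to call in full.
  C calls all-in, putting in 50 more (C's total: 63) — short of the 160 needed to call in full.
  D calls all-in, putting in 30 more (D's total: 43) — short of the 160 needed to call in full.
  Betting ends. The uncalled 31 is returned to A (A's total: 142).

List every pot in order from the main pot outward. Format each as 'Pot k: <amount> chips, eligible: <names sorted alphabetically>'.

Pot 1: 172 chips, eligible: A, B, C, D
Pot 2: 60 chips, eligible: A, B, C
Pot 3: 158 chips, eligible: A, B

Derivation:
Contributions (after 31 returned to A): A=142, B=142, C=63, D=43
Pot levels (distinct totals of non-folded players): 43, 63, 142
Layer 1-43: 43 each from A, B, C, D = 43*4 = 172 chips; eligible A, B, C, D
Layer 44-63: 20 each from A, B, C = 20*3 = 60 chips; eligible A, B, C
Layer 64-142: 79 each from A, B = 79*2 = 158 chips; eligible A, B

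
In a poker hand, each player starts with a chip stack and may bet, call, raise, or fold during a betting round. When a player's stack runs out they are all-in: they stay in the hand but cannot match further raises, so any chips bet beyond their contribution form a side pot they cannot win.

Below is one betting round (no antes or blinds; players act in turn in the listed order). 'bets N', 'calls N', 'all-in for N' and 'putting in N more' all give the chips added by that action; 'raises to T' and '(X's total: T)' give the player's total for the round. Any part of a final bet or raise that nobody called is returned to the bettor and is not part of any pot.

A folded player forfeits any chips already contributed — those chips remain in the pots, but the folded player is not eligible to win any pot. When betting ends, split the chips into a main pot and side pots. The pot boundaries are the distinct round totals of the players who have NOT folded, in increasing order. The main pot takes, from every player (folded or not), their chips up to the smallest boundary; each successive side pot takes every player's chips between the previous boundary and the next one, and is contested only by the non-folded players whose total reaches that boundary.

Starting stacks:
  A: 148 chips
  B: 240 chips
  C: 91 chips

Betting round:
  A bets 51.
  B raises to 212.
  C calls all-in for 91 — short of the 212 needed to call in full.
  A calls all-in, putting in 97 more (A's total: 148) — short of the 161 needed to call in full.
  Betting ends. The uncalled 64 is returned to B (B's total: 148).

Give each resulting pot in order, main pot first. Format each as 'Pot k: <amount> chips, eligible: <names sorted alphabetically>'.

Contributions (after 64 returned to B): A=148, B=148, C=91
Pot levels (distinct totals of non-folded players): 91, 148
Layer 1-91: 91 each from A, B, C = 91*3 = 273 chips; eligible A, B, C
Layer 92-148: 57 each from A, B = 57*2 = 114 chips; eligible A, B

Pot 1: 273 chips, eligible: A, B, C
Pot 2: 114 chips, eligible: A, B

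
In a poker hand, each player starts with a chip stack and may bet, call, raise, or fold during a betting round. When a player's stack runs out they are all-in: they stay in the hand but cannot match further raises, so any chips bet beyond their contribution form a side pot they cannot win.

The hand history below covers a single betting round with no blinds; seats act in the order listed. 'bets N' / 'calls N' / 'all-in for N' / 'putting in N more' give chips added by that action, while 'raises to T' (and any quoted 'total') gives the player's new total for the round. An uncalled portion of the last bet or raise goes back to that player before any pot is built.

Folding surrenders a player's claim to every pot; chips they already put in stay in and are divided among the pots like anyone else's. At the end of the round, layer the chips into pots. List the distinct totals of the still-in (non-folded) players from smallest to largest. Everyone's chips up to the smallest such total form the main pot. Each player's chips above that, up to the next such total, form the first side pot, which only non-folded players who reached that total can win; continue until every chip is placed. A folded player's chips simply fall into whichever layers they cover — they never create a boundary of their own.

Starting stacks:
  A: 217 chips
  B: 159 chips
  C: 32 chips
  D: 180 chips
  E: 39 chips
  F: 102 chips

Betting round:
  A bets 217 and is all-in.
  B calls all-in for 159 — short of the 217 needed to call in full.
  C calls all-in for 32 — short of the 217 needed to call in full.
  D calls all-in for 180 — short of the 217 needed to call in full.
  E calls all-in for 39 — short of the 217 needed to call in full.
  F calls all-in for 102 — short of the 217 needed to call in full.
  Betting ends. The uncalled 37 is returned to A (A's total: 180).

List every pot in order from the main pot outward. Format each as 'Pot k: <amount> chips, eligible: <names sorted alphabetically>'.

Contributions (after 37 returned to A): A=180, B=159, C=32, D=180, E=39, F=102
Pot levels (distinct totals of non-folded players): 32, 39, 102, 159, 180
Layer 1-32: 32 each from A, B, C, D, E, F = 32*6 = 192 chips; eligible A, B, C, D, E, F
Layer 33-39: 7 each from A, B, D, E, F = 7*5 = 35 chips; eligible A, B, D, E, F
Layer 40-102: 63 each from A, B, D, F = 63*4 = 252 chips; eligible A, B, D, F
Layer 103-159: 57 each from A, B, D = 57*3 = 171 chips; eligible A, B, D
Layer 160-180: 21 each from A, D = 21*2 = 42 chips; eligible A, D

Pot 1: 192 chips, eligible: A, B, C, D, E, F
Pot 2: 35 chips, eligible: A, B, D, E, F
Pot 3: 252 chips, eligible: A, B, D, F
Pot 4: 171 chips, eligible: A, B, D
Pot 5: 42 chips, eligible: A, D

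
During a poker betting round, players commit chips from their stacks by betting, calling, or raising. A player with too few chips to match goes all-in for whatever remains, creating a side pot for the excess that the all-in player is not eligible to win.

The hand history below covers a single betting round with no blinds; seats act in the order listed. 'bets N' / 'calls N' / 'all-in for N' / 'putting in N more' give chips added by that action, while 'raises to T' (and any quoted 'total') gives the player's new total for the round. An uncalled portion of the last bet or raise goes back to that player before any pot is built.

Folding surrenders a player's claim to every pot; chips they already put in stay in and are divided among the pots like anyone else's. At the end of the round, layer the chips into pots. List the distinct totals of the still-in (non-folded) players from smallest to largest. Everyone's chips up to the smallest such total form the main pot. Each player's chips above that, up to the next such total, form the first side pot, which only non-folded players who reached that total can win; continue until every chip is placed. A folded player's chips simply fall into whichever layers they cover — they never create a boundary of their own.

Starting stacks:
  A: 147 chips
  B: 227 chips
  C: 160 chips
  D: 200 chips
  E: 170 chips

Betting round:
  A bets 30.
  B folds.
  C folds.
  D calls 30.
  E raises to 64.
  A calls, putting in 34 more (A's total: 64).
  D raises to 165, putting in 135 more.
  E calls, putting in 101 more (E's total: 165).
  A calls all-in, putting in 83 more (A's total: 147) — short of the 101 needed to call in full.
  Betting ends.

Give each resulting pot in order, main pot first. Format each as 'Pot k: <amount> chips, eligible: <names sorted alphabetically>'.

Pot 1: 441 chips, eligible: A, D, E
Pot 2: 36 chips, eligible: D, E

Derivation:
Contributions: A=147, D=165, E=165
Folded: B, C
Pot levels (distinct totals of non-folded players): 147, 165
Layer 1-147: 147 each from A, D, E = 147*3 = 441 chips; eligible A, D, E
Layer 148-165: 18 each from D, E = 18*2 = 36 chips; eligible D, E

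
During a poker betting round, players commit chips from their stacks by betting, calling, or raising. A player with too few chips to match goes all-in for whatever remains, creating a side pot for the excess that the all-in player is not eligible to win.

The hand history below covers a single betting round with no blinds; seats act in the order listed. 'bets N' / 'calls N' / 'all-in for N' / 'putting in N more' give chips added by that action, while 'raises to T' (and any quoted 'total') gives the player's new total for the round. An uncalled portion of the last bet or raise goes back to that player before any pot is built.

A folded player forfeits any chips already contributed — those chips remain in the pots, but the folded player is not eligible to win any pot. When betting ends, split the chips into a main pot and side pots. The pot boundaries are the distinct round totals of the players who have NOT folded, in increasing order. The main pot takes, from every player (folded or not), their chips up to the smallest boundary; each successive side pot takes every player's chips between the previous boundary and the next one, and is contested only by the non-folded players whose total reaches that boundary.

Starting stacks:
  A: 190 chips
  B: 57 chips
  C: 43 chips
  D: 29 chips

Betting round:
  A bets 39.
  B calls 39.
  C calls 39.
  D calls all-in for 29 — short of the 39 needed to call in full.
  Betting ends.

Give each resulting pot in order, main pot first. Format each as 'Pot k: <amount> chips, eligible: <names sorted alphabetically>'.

Contributions: A=39, B=39, C=39, D=29
Pot levels (distinct totals of non-folded players): 29, 39
Layer 1-29: 29 each from A, B, C, D = 29*4 = 116 chips; eligible A, B, C, D
Layer 30-39: 10 each from A, B, C = 10*3 = 30 chips; eligible A, B, C

Pot 1: 116 chips, eligible: A, B, C, D
Pot 2: 30 chips, eligible: A, B, C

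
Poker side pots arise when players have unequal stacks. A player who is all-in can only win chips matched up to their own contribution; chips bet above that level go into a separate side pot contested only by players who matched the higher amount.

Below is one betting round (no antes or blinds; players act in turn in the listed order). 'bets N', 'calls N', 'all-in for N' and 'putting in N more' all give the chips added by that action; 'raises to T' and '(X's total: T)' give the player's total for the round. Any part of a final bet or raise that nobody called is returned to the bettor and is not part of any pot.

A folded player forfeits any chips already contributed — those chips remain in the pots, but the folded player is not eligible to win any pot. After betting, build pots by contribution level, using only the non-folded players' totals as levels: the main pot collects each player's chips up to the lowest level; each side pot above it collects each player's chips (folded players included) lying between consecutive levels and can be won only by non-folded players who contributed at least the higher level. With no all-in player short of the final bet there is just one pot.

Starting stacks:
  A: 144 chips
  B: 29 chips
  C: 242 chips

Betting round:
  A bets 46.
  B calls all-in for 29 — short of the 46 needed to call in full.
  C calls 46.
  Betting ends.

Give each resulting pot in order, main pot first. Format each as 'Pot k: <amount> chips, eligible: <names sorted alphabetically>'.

Pot 1: 87 chips, eligible: A, B, C
Pot 2: 34 chips, eligible: A, C

Derivation:
Contributions: A=46, B=29, C=46
Pot levels (distinct totals of non-folded players): 29, 46
Layer 1-29: 29 each from A, B, C = 29*3 = 87 chips; eligible A, B, C
Layer 30-46: 17 each from A, C = 17*2 = 34 chips; eligible A, C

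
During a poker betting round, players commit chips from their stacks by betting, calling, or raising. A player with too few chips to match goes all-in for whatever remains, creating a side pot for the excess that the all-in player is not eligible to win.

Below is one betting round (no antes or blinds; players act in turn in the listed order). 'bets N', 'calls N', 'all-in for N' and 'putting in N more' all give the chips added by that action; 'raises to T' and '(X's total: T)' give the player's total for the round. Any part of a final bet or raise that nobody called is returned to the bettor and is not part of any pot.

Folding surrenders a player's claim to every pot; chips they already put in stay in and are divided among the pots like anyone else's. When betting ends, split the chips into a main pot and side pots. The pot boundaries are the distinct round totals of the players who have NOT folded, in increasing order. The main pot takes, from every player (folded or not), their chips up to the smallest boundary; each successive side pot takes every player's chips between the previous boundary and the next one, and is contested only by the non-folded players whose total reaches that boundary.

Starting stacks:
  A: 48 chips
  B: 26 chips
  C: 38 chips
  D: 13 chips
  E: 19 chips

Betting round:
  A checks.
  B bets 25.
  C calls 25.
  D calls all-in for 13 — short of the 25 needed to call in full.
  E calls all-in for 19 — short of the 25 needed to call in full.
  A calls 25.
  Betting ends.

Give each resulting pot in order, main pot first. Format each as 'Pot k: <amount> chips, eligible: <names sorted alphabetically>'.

Pot 1: 65 chips, eligible: A, B, C, D, E
Pot 2: 24 chips, eligible: A, B, C, E
Pot 3: 18 chips, eligible: A, B, C

Derivation:
Contributions: A=25, B=25, C=25, D=13, E=19
Pot levels (distinct totals of non-folded players): 13, 19, 25
Layer 1-13: 13 each from A, B, C, D, E = 13*5 = 65 chips; eligible A, B, C, D, E
Layer 14-19: 6 each from A, B, C, E = 6*4 = 24 chips; eligible A, B, C, E
Layer 20-25: 6 each from A, B, C = 6*3 = 18 chips; eligible A, B, C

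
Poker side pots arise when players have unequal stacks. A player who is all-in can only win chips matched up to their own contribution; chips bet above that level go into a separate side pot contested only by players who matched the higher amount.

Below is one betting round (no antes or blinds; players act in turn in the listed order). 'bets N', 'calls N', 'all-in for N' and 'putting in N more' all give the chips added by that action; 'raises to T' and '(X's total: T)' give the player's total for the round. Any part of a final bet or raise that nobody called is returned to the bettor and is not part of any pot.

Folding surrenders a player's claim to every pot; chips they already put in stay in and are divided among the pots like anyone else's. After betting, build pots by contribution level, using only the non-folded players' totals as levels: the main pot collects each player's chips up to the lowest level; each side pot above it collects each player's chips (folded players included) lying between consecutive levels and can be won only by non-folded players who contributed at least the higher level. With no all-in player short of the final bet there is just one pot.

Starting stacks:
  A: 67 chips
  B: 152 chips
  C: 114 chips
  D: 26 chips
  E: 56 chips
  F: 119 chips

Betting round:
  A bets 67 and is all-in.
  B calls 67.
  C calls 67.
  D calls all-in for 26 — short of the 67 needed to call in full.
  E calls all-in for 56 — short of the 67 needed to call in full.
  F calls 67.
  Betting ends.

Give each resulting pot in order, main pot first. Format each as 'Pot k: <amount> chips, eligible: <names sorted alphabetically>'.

Contributions: A=67, B=67, C=67, D=26, E=56, F=67
Pot levels (distinct totals of non-folded players): 26, 56, 67
Layer 1-26: 26 each from A, B, C, D, E, F = 26*6 = 156 chips; eligible A, B, C, D, E, F
Layer 27-56: 30 each from A, B, C, E, F = 30*5 = 150 chips; eligible A, B, C, E, F
Layer 57-67: 11 each from A, B, C, F = 11*4 = 44 chips; eligible A, B, C, F

Pot 1: 156 chips, eligible: A, B, C, D, E, F
Pot 2: 150 chips, eligible: A, B, C, E, F
Pot 3: 44 chips, eligible: A, B, C, F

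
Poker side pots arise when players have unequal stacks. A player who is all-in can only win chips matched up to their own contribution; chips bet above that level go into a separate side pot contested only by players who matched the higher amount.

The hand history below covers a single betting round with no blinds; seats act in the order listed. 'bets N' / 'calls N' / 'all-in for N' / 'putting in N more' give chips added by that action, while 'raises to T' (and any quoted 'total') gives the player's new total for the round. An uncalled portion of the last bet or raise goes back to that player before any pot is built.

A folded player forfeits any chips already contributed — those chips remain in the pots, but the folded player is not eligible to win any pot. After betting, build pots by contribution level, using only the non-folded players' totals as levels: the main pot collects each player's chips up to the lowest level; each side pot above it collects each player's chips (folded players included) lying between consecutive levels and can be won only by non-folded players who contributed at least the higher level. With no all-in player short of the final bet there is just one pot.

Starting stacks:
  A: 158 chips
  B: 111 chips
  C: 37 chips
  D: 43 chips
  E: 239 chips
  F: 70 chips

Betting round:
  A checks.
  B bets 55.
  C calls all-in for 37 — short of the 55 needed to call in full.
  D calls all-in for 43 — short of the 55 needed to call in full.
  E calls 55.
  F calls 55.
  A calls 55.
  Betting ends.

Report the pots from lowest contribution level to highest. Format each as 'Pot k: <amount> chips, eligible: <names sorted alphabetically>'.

Contributions: A=55, B=55, C=37, D=43, E=55, F=55
Pot levels (distinct totals of non-folded players): 37, 43, 55
Layer 1-37: 37 each from A, B, C, D, E, F = 37*6 = 222 chips; eligible A, B, C, D, E, F
Layer 38-43: 6 each from A, B, D, E, F = 6*5 = 30 chips; eligible A, B, D, E, F
Layer 44-55: 12 each from A, B, E, F = 12*4 = 48 chips; eligible A, B, E, F

Pot 1: 222 chips, eligible: A, B, C, D, E, F
Pot 2: 30 chips, eligible: A, B, D, E, F
Pot 3: 48 chips, eligible: A, B, E, F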